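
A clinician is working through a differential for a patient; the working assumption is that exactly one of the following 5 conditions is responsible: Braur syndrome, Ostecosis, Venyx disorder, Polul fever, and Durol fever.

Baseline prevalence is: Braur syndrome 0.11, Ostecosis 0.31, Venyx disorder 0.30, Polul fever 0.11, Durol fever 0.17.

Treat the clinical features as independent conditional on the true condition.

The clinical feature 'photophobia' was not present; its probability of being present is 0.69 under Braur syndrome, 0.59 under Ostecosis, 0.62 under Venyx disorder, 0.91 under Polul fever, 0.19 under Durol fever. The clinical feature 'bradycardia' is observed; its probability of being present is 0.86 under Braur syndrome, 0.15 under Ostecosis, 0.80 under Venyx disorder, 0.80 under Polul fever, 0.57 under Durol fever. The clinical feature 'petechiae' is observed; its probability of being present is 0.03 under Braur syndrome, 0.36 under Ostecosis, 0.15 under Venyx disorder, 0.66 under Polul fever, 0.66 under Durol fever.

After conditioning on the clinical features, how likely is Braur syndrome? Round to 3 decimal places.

Multiply each prior by the joint likelihood of the clinical feature pattern (using 1 − P(present | H) for each absent clinical feature):
  Braur syndrome: 0.11 × (1 − 0.69) × 0.86 × 0.03 = 0.00087978
  Ostecosis: 0.31 × (1 − 0.59) × 0.15 × 0.36 = 0.0068634
  Venyx disorder: 0.30 × (1 − 0.62) × 0.80 × 0.15 = 0.01368
  Polul fever: 0.11 × (1 − 0.91) × 0.80 × 0.66 = 0.0052272
  Durol fever: 0.17 × (1 − 0.19) × 0.57 × 0.66 = 0.051803
Marginal likelihood of the evidence = 0.078453.
P(Braur syndrome | evidence) = 0.00087978 / 0.078453 ≈ 0.011.

0.011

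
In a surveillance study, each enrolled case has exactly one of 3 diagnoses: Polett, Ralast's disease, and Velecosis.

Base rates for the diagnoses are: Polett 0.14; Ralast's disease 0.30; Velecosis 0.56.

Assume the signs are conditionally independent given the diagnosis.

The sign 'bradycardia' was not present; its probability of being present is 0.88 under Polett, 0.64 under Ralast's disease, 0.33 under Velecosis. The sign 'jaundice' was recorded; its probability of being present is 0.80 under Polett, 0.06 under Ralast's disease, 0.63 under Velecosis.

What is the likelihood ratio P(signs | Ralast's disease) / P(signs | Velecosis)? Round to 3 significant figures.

0.0512

Joint likelihood of the sign pattern under each hypothesis (using 1 − P(present | H) for each absent sign):
  Ralast's disease: (1 − 0.64) × 0.06 = 0.0216
  Velecosis: (1 − 0.33) × 0.63 = 0.4221
Bayes factor = 0.0216 / 0.4221 ≈ 0.0512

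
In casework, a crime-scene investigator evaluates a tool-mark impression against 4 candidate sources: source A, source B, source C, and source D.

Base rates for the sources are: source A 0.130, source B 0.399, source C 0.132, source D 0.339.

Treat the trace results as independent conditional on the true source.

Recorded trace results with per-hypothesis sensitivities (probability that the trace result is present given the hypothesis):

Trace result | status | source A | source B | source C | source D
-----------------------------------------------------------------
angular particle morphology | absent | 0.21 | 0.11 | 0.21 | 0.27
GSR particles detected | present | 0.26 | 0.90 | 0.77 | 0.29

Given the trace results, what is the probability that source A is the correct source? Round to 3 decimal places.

By Bayes' rule with conditional independence, the unnormalized weight for each hypothesis is prior × ∏ likelihoods (using 1 − P(present | H) for each absent trace result):
  source A: 0.130 × (1 − 0.21) × 0.26 = 0.026702
  source B: 0.399 × (1 − 0.11) × 0.90 = 0.3196
  source C: 0.132 × (1 − 0.21) × 0.77 = 0.080296
  source D: 0.339 × (1 − 0.27) × 0.29 = 0.071766
Marginal likelihood of the evidence = 0.49836.
P(source A | evidence) = 0.026702 / 0.49836 ≈ 0.054.

0.054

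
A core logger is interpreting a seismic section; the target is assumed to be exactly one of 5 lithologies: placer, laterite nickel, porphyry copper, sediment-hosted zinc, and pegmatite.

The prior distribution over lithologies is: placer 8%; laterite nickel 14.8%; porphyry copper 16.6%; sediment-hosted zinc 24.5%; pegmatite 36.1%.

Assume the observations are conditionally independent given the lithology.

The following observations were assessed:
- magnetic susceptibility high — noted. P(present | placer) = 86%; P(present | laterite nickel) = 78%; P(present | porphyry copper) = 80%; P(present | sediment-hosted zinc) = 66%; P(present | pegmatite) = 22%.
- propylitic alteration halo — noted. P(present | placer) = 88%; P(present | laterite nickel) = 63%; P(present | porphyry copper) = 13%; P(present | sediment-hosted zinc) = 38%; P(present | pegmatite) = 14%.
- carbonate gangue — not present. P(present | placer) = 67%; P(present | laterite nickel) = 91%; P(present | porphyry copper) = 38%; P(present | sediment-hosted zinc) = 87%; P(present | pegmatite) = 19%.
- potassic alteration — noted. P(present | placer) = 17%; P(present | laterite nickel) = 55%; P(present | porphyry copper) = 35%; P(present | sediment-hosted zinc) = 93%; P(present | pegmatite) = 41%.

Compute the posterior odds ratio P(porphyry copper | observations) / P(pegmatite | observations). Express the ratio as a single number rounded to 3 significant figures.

1.01

Unnormalized posterior weight (prior times the observation likelihoods) for each of the two hypotheses (using 1 − P(present | H) for each absent observation):
  porphyry copper: 0.166 × 0.80 × 0.13 × (1 − 0.38) × 0.35 = 0.0037463
  pegmatite: 0.361 × 0.22 × 0.14 × (1 − 0.19) × 0.41 = 0.0036926
Posterior odds = 0.0037463 / 0.0036926 ≈ 1.01.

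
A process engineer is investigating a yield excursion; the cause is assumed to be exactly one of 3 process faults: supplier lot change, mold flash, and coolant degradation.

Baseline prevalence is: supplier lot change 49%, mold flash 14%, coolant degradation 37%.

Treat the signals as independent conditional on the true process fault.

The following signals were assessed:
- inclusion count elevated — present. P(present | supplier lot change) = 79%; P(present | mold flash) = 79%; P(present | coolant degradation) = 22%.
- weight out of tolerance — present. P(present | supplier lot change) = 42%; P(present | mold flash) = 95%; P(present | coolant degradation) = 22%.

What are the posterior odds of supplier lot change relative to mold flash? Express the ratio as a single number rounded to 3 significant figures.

1.55

Posterior odds equal prior odds times the likelihood ratio; only the two competing hypotheses matter.
  supplier lot change: 0.49 × 0.79 × 0.42 = 0.16258
  mold flash: 0.14 × 0.79 × 0.95 = 0.10507
Posterior odds = 0.16258 / 0.10507 ≈ 1.55.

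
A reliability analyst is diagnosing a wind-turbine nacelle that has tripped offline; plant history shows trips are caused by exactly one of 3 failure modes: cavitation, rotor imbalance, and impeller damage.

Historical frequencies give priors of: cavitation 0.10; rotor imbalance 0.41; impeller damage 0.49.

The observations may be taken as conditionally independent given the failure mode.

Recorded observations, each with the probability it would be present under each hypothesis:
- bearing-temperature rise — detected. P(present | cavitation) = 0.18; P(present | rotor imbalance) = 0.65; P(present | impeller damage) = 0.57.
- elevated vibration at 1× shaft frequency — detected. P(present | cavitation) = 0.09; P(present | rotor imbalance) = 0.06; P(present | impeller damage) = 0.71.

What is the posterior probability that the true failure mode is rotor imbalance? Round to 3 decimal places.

0.074

Multiply each prior by the joint likelihood of the evidence pattern:
  cavitation: 0.10 × 0.18 × 0.09 = 0.00162
  rotor imbalance: 0.41 × 0.65 × 0.06 = 0.01599
  impeller damage: 0.49 × 0.57 × 0.71 = 0.1983
Normalizing constant Z = 0.00162 + 0.01599 + 0.1983 = 0.21591.
P(rotor imbalance | evidence) = 0.01599 / 0.21591 ≈ 0.074.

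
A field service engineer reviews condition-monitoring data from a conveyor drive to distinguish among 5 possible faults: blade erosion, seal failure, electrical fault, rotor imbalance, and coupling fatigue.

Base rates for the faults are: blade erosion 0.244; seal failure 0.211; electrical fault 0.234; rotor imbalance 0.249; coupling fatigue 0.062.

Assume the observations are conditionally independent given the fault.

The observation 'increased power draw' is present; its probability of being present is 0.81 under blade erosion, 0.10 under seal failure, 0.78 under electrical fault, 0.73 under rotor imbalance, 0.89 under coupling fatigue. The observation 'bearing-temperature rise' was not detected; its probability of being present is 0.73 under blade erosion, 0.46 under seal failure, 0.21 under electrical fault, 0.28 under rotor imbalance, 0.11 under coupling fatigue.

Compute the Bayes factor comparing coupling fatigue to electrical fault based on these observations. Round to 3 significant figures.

Joint likelihood of the evidence pattern under each hypothesis (using 1 − P(present | H) for each absent observation):
  coupling fatigue: 0.89 × (1 − 0.11) = 0.7921
  electrical fault: 0.78 × (1 − 0.21) = 0.6162
Bayes factor = 0.7921 / 0.6162 ≈ 1.29

1.29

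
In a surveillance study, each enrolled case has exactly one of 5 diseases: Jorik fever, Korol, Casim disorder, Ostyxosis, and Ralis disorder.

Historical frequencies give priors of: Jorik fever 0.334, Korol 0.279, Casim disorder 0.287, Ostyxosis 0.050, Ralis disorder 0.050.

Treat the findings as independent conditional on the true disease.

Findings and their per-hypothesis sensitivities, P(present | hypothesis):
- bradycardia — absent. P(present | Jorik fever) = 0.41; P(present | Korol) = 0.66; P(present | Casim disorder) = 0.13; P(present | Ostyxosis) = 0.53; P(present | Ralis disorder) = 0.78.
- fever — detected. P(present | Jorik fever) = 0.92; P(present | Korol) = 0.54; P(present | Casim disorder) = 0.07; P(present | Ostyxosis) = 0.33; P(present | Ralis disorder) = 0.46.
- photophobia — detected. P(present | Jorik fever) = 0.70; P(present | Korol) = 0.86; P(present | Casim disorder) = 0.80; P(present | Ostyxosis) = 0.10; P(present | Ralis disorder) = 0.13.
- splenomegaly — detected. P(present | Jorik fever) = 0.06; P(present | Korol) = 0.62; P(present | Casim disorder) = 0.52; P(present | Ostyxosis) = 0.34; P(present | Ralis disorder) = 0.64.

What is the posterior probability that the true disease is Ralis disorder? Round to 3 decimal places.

0.010

Multiply each prior by the joint likelihood of the evidence pattern (using 1 − P(present | H) for each absent finding):
  Jorik fever: 0.334 × (1 − 0.41) × 0.92 × 0.70 × 0.06 = 0.0076144
  Korol: 0.279 × (1 − 0.66) × 0.54 × 0.86 × 0.62 = 0.027313
  Casim disorder: 0.287 × (1 − 0.13) × 0.07 × 0.80 × 0.52 = 0.007271
  Ostyxosis: 0.050 × (1 − 0.53) × 0.33 × 0.10 × 0.34 = 0.00026367
  Ralis disorder: 0.050 × (1 − 0.78) × 0.46 × 0.13 × 0.64 = 0.00042099
The unnormalized weights sum to 0.042883.
P(Ralis disorder | evidence) = 0.00042099 / 0.042883 ≈ 0.010.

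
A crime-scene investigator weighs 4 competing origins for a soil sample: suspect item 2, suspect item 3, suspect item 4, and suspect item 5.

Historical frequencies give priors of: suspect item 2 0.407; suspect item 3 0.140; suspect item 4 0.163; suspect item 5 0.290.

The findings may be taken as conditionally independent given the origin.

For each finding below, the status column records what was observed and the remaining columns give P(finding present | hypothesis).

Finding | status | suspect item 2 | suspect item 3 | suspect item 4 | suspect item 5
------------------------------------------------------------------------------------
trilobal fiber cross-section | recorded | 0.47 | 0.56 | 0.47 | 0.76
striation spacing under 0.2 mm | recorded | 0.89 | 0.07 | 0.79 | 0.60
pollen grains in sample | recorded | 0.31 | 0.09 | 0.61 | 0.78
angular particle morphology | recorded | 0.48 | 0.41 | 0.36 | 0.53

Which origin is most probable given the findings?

Multiply each prior by the joint likelihood of the evidence pattern:
  suspect item 2: 0.407 × 0.47 × 0.89 × 0.31 × 0.48 = 0.025333
  suspect item 3: 0.140 × 0.56 × 0.07 × 0.09 × 0.41 = 0.00020251
  suspect item 4: 0.163 × 0.47 × 0.79 × 0.61 × 0.36 = 0.013291
  suspect item 5: 0.290 × 0.76 × 0.60 × 0.78 × 0.53 = 0.054668
Normalizing constant Z = 0.025333 + 0.00020251 + 0.013291 + 0.054668 = 0.093494.
P(suspect item 2 | evidence) ≈ 0.025333 / 0.093494 ≈ 0.271
P(suspect item 3 | evidence) ≈ 0.00020251 / 0.093494 ≈ 0.002
P(suspect item 4 | evidence) ≈ 0.013291 / 0.093494 ≈ 0.142
P(suspect item 5 | evidence) ≈ 0.054668 / 0.093494 ≈ 0.585
The largest is 0.585, so suspect item 5 is most probable.

suspect item 5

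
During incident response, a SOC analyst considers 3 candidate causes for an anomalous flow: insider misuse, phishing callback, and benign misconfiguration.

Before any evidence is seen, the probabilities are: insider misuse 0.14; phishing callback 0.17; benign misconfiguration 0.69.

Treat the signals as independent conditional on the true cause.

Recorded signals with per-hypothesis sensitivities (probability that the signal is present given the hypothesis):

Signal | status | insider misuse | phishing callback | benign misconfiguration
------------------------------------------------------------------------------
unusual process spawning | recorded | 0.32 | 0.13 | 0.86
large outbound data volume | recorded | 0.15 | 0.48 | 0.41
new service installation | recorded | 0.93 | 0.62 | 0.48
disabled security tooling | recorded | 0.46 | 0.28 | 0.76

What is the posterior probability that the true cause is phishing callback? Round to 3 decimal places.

0.020

For each hypothesis, the unnormalized posterior weight is prior × product of the signal likelihoods:
  insider misuse: 0.14 × 0.32 × 0.15 × 0.93 × 0.46 = 0.0028748
  phishing callback: 0.17 × 0.13 × 0.48 × 0.62 × 0.28 = 0.0018415
  benign misconfiguration: 0.69 × 0.86 × 0.41 × 0.48 × 0.76 = 0.088754
The unnormalized weights sum to 0.09347.
P(phishing callback | evidence) = 0.0018415 / 0.09347 ≈ 0.020.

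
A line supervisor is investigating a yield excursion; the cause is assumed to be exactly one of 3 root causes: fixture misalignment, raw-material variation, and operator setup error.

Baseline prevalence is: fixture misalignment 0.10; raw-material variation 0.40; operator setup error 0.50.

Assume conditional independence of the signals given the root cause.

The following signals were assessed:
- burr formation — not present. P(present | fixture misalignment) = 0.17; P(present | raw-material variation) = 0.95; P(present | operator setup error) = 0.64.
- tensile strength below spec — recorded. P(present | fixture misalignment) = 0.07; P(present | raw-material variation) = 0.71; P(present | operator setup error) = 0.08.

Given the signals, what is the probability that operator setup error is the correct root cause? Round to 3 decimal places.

By Bayes' rule with conditional independence, the unnormalized weight for each hypothesis is prior × ∏ likelihoods (using 1 − P(present | H) for each absent signal):
  fixture misalignment: 0.10 × (1 − 0.17) × 0.07 = 0.00581
  raw-material variation: 0.40 × (1 − 0.95) × 0.71 = 0.0142
  operator setup error: 0.50 × (1 − 0.64) × 0.08 = 0.0144
Marginal likelihood of the evidence = 0.03441.
P(operator setup error | evidence) = 0.0144 / 0.03441 ≈ 0.418.

0.418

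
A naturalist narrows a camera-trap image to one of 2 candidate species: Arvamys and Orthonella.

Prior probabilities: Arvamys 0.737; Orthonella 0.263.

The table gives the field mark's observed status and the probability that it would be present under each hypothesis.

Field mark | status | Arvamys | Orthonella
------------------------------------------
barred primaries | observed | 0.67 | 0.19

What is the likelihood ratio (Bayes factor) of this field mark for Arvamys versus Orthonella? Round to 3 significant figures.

3.53

Likelihood of this field mark under each hypothesis:
  Arvamys: 0.67
  Orthonella: 0.19
Bayes factor = 0.67 / 0.19 ≈ 3.53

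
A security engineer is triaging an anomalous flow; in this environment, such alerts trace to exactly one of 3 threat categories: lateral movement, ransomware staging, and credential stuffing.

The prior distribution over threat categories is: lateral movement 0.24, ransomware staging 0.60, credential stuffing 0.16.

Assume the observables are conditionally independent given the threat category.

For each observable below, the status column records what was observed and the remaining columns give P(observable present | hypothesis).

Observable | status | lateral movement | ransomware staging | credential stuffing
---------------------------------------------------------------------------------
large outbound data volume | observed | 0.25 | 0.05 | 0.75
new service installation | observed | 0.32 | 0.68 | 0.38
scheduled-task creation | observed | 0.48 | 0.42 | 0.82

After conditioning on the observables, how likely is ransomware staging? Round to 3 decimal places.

By Bayes' rule with conditional independence, the unnormalized weight for each hypothesis is prior × ∏ likelihoods:
  lateral movement: 0.24 × 0.25 × 0.32 × 0.48 = 0.009216
  ransomware staging: 0.60 × 0.05 × 0.68 × 0.42 = 0.008568
  credential stuffing: 0.16 × 0.75 × 0.38 × 0.82 = 0.037392
The unnormalized weights sum to 0.055176.
P(ransomware staging | evidence) = 0.008568 / 0.055176 ≈ 0.155.

0.155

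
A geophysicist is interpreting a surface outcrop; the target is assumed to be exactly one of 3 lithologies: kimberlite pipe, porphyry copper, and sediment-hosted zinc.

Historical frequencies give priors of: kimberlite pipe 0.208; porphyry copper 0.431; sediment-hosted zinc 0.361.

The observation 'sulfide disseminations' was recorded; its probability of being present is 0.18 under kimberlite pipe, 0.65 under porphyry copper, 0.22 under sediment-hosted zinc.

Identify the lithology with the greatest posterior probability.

porphyry copper

Multiply each prior by the likelihood of the observation:
  kimberlite pipe: 0.208 × 0.18 = 0.03744
  porphyry copper: 0.431 × 0.65 = 0.28015
  sediment-hosted zinc: 0.361 × 0.22 = 0.07942
The unnormalized weights sum to 0.39701.
P(kimberlite pipe | evidence) ≈ 0.03744 / 0.39701 ≈ 0.094
P(porphyry copper | evidence) ≈ 0.28015 / 0.39701 ≈ 0.706
P(sediment-hosted zinc | evidence) ≈ 0.07942 / 0.39701 ≈ 0.200
The largest is 0.706, so porphyry copper is most probable.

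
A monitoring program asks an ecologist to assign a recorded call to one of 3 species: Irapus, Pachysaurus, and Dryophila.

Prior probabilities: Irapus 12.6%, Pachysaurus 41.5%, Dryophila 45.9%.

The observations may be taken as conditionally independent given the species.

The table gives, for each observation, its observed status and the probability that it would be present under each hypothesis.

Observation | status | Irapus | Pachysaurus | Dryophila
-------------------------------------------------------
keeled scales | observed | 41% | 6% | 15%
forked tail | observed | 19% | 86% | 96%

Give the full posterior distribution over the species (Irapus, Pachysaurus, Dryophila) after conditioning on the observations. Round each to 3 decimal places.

By Bayes' rule with conditional independence, the unnormalized weight for each hypothesis is prior × ∏ likelihoods:
  Irapus: 0.126 × 0.41 × 0.19 = 0.0098154
  Pachysaurus: 0.415 × 0.06 × 0.86 = 0.021414
  Dryophila: 0.459 × 0.15 × 0.96 = 0.066096
Marginal likelihood of the evidence = 0.097325.
P(Irapus | evidence) = 0.0098154 / 0.097325 ≈ 0.101
P(Pachysaurus | evidence) = 0.021414 / 0.097325 ≈ 0.220
P(Dryophila | evidence) = 0.066096 / 0.097325 ≈ 0.679

0.101, 0.220, 0.679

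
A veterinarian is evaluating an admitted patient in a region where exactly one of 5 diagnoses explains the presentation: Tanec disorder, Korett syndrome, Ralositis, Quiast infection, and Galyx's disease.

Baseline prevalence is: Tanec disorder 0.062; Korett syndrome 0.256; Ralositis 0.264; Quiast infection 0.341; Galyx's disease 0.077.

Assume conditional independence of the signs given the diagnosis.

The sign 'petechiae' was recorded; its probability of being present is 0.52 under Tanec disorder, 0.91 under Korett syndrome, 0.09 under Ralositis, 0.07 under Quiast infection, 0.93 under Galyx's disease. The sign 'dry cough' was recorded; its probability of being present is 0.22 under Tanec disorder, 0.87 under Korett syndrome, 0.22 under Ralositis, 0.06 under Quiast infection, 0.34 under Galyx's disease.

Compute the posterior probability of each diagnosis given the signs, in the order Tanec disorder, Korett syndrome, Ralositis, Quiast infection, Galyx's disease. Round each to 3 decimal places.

Multiply each prior by the joint likelihood of the sign pattern:
  Tanec disorder: 0.062 × 0.52 × 0.22 = 0.0070928
  Korett syndrome: 0.256 × 0.91 × 0.87 = 0.20268
  Ralositis: 0.264 × 0.09 × 0.22 = 0.0052272
  Quiast infection: 0.341 × 0.07 × 0.06 = 0.0014322
  Galyx's disease: 0.077 × 0.93 × 0.34 = 0.024347
The unnormalized weights sum to 0.24077.
P(Tanec disorder | evidence) = 0.0070928 / 0.24077 ≈ 0.029
P(Korett syndrome | evidence) = 0.20268 / 0.24077 ≈ 0.842
P(Ralositis | evidence) = 0.0052272 / 0.24077 ≈ 0.022
P(Quiast infection | evidence) = 0.0014322 / 0.24077 ≈ 0.006
P(Galyx's disease | evidence) = 0.024347 / 0.24077 ≈ 0.101

0.029, 0.842, 0.022, 0.006, 0.101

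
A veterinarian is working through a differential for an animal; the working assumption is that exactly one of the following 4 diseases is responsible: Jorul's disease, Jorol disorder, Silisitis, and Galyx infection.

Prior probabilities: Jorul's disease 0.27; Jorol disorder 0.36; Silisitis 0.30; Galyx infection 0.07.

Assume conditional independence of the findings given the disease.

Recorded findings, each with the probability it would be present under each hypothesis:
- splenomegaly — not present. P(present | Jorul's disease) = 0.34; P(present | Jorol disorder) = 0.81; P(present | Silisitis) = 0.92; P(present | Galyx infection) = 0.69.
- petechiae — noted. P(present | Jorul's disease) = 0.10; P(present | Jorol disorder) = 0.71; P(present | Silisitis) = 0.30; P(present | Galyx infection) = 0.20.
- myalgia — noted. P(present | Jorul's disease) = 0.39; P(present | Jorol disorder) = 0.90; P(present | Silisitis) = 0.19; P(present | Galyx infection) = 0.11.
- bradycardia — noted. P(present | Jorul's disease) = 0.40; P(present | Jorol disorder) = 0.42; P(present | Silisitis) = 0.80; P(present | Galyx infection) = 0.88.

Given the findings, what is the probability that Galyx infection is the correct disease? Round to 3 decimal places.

For each hypothesis, the unnormalized posterior weight is prior × product of the finding likelihoods (using 1 − P(present | H) for each absent finding):
  Jorul's disease: 0.27 × (1 − 0.34) × 0.10 × 0.39 × 0.40 = 0.0027799
  Jorol disorder: 0.36 × (1 − 0.81) × 0.71 × 0.90 × 0.42 = 0.018357
  Silisitis: 0.30 × (1 − 0.92) × 0.30 × 0.19 × 0.80 = 0.0010944
  Galyx infection: 0.07 × (1 − 0.69) × 0.20 × 0.11 × 0.88 = 0.00042011
Marginal likelihood of the evidence = 0.022652.
P(Galyx infection | evidence) = 0.00042011 / 0.022652 ≈ 0.019.

0.019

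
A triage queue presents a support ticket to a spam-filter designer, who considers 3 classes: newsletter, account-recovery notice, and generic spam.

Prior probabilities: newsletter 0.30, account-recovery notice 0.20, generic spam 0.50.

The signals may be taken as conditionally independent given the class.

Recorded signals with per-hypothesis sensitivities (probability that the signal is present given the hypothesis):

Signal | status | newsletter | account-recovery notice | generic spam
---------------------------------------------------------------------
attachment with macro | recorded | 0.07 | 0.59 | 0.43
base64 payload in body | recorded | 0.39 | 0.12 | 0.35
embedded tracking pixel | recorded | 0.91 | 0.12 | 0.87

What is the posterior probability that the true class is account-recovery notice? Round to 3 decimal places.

0.023

For each hypothesis, the unnormalized posterior weight is prior × product of the signal likelihoods:
  newsletter: 0.30 × 0.07 × 0.39 × 0.91 = 0.0074529
  account-recovery notice: 0.20 × 0.59 × 0.12 × 0.12 = 0.0016992
  generic spam: 0.50 × 0.43 × 0.35 × 0.87 = 0.065467
Normalizing constant Z = 0.0074529 + 0.0016992 + 0.065467 = 0.07462.
P(account-recovery notice | evidence) = 0.0016992 / 0.07462 ≈ 0.023.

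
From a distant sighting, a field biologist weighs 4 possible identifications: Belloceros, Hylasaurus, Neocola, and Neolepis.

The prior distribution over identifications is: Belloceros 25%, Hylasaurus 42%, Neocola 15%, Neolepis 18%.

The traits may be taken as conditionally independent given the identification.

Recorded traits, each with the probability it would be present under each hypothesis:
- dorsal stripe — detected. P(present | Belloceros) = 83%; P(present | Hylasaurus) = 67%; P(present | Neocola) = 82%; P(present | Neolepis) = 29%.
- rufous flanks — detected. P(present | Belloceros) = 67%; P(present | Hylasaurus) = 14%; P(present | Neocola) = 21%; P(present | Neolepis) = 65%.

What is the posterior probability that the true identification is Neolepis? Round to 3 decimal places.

Multiply each prior by the joint likelihood of the trait pattern:
  Belloceros: 0.25 × 0.83 × 0.67 = 0.13903
  Hylasaurus: 0.42 × 0.67 × 0.14 = 0.039396
  Neocola: 0.15 × 0.82 × 0.21 = 0.02583
  Neolepis: 0.18 × 0.29 × 0.65 = 0.03393
Normalizing constant Z = 0.13903 + 0.039396 + 0.02583 + 0.03393 = 0.23818.
P(Neolepis | evidence) = 0.03393 / 0.23818 ≈ 0.142.

0.142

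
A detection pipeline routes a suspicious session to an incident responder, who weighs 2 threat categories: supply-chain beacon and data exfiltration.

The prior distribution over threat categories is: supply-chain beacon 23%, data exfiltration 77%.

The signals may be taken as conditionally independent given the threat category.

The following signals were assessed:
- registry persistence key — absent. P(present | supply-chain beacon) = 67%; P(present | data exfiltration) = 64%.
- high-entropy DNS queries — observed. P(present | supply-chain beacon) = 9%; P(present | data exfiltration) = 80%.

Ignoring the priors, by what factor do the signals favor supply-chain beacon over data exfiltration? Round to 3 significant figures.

The Bayes factor is the ratio of the joint likelihoods of the signal pattern under the two hypotheses (using 1 − P(present | H) for each absent signal).
  supply-chain beacon: (1 − 0.67) × 0.09 = 0.0297
  data exfiltration: (1 − 0.64) × 0.80 = 0.288
Bayes factor = 0.0297 / 0.288 ≈ 0.103

0.103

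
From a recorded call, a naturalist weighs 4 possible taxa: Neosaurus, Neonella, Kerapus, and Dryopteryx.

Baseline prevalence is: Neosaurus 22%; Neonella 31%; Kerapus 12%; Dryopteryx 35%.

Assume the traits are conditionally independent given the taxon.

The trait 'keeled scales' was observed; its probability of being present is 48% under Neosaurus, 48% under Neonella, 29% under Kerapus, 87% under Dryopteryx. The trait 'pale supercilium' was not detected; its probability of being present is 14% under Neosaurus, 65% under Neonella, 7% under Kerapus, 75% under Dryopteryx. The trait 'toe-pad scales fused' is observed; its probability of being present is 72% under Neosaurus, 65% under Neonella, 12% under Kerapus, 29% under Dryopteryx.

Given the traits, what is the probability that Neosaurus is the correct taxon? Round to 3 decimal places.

For each hypothesis, the unnormalized posterior weight is prior × product of the trait likelihoods (using 1 − P(present | H) for each absent trait):
  Neosaurus: 0.22 × 0.48 × (1 − 0.14) × 0.72 = 0.065388
  Neonella: 0.31 × 0.48 × (1 − 0.65) × 0.65 = 0.033852
  Kerapus: 0.12 × 0.29 × (1 − 0.07) × 0.12 = 0.0038837
  Dryopteryx: 0.35 × 0.87 × (1 − 0.75) × 0.29 = 0.022076
Normalizing constant Z = 0.065388 + 0.033852 + 0.0038837 + 0.022076 = 0.1252.
P(Neosaurus | evidence) = 0.065388 / 0.1252 ≈ 0.522.

0.522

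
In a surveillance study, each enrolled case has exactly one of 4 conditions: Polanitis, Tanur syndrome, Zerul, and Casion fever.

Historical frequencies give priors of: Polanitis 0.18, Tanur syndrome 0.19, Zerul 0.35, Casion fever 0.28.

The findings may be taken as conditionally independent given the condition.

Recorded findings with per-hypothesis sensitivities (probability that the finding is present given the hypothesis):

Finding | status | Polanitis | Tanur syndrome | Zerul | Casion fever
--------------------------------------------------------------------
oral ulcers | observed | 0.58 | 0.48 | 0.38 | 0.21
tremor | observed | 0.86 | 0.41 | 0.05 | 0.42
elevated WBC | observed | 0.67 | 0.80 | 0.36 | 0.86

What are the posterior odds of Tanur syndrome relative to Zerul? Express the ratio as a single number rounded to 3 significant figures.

12.5

Posterior odds equal prior odds times the likelihood ratio; only the two competing hypotheses matter.
  Tanur syndrome: 0.19 × 0.48 × 0.41 × 0.80 = 0.029914
  Zerul: 0.35 × 0.38 × 0.05 × 0.36 = 0.002394
Odds(Tanur syndrome : Zerul) = 0.029914 / 0.002394 ≈ 12.5.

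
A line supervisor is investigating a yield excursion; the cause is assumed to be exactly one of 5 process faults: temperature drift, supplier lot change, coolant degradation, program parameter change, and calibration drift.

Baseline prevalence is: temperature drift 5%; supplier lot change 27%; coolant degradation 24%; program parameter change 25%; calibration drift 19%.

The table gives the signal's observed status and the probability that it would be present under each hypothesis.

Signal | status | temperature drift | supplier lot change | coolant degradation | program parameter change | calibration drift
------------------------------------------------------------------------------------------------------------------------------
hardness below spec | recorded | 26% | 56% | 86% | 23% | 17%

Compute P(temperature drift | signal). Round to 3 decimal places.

Multiply each prior by the likelihood of the signal:
  temperature drift: 0.05 × 0.26 = 0.013
  supplier lot change: 0.27 × 0.56 = 0.1512
  coolant degradation: 0.24 × 0.86 = 0.2064
  program parameter change: 0.25 × 0.23 = 0.0575
  calibration drift: 0.19 × 0.17 = 0.0323
Normalizing constant Z = 0.013 + 0.1512 + 0.2064 + 0.0575 + 0.0323 = 0.4604.
P(temperature drift | evidence) = 0.013 / 0.4604 ≈ 0.028.

0.028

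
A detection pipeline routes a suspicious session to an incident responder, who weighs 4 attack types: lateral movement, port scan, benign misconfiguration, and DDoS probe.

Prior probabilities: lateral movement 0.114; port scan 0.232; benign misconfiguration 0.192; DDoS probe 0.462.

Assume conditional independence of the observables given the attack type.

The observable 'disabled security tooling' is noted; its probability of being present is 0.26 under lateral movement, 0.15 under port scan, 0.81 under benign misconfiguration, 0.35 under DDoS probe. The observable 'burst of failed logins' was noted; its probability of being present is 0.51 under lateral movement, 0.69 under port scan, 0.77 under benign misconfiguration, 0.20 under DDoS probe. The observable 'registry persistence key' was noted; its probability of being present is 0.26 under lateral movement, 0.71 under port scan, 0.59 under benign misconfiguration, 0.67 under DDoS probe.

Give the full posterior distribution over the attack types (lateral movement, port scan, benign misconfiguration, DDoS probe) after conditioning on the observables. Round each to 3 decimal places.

0.035, 0.150, 0.624, 0.191

Multiply each prior by the joint likelihood of the observable pattern:
  lateral movement: 0.114 × 0.26 × 0.51 × 0.26 = 0.0039303
  port scan: 0.232 × 0.15 × 0.69 × 0.71 = 0.017049
  benign misconfiguration: 0.192 × 0.81 × 0.77 × 0.59 = 0.070653
  DDoS probe: 0.462 × 0.35 × 0.20 × 0.67 = 0.021668
Marginal likelihood of the evidence = 0.1133.
P(lateral movement | evidence) = 0.0039303 / 0.1133 ≈ 0.035
P(port scan | evidence) = 0.017049 / 0.1133 ≈ 0.150
P(benign misconfiguration | evidence) = 0.070653 / 0.1133 ≈ 0.624
P(DDoS probe | evidence) = 0.021668 / 0.1133 ≈ 0.191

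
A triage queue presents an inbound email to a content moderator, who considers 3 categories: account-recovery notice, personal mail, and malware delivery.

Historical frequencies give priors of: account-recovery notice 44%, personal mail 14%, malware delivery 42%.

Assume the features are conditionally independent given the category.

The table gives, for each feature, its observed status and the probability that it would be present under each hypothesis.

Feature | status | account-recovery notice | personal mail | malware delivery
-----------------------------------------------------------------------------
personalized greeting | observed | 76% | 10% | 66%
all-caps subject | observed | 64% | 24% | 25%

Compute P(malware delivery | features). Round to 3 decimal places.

0.242

For each hypothesis, the unnormalized posterior weight is prior × product of the feature likelihoods:
  account-recovery notice: 0.44 × 0.76 × 0.64 = 0.21402
  personal mail: 0.14 × 0.10 × 0.24 = 0.00336
  malware delivery: 0.42 × 0.66 × 0.25 = 0.0693
Marginal likelihood of the evidence = 0.28668.
P(malware delivery | evidence) = 0.0693 / 0.28668 ≈ 0.242.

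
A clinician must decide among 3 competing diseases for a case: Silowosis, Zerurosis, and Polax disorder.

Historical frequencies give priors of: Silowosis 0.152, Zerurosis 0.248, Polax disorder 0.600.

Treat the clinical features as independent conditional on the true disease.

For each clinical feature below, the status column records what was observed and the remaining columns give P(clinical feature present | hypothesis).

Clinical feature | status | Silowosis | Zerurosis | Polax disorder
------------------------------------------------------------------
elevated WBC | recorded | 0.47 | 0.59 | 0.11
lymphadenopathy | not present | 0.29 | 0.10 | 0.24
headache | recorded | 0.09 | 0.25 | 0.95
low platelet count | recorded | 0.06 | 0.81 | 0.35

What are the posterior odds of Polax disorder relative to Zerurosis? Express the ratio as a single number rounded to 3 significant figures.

Unnormalized posterior weight (prior times the clinical feature likelihoods) for each of the two hypotheses (using 1 − P(present | H) for each absent clinical feature):
  Polax disorder: 0.600 × 0.11 × (1 − 0.24) × 0.95 × 0.35 = 0.016678
  Zerurosis: 0.248 × 0.59 × (1 − 0.10) × 0.25 × 0.81 = 0.026667
Odds(Polax disorder : Zerurosis) = 0.016678 / 0.026667 ≈ 0.625.

0.625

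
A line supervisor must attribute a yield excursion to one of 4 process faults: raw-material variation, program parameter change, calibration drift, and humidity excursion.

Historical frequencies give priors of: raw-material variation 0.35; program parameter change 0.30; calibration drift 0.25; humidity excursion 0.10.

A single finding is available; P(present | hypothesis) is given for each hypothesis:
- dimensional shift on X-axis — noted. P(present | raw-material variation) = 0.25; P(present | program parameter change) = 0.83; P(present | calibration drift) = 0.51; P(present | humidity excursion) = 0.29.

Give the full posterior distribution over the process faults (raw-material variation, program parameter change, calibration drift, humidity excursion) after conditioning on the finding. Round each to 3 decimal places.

0.177, 0.505, 0.259, 0.059

By Bayes' rule, the unnormalized weight for each hypothesis is prior × likelihood:
  raw-material variation: 0.35 × 0.25 = 0.0875
  program parameter change: 0.30 × 0.83 = 0.249
  calibration drift: 0.25 × 0.51 = 0.1275
  humidity excursion: 0.10 × 0.29 = 0.029
Marginal likelihood of the evidence = 0.493.
P(raw-material variation | evidence) = 0.0875 / 0.493 ≈ 0.177
P(program parameter change | evidence) = 0.249 / 0.493 ≈ 0.505
P(calibration drift | evidence) = 0.1275 / 0.493 ≈ 0.259
P(humidity excursion | evidence) = 0.029 / 0.493 ≈ 0.059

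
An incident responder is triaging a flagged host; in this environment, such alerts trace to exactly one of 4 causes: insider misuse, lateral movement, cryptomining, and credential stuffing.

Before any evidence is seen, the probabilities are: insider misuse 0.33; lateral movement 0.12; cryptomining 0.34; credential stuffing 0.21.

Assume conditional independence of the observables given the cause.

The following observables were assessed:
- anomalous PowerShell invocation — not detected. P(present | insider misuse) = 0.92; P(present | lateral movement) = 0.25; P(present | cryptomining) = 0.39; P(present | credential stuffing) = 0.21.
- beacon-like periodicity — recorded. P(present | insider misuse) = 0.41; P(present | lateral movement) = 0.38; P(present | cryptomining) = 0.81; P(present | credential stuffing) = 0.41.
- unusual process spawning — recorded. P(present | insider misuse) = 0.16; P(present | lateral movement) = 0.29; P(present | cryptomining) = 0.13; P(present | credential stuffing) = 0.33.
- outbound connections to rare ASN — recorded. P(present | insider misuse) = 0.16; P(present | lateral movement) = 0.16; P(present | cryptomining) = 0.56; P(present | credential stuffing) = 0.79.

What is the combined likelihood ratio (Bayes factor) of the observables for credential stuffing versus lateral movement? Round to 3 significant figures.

Joint likelihood of the observable pattern under each hypothesis (using 1 − P(present | H) for each absent observable):
  credential stuffing: (1 − 0.21) × 0.41 × 0.33 × 0.79 = 0.084441
  lateral movement: (1 − 0.25) × 0.38 × 0.29 × 0.16 = 0.013224
Bayes factor = 0.084441 / 0.013224 ≈ 6.39

6.39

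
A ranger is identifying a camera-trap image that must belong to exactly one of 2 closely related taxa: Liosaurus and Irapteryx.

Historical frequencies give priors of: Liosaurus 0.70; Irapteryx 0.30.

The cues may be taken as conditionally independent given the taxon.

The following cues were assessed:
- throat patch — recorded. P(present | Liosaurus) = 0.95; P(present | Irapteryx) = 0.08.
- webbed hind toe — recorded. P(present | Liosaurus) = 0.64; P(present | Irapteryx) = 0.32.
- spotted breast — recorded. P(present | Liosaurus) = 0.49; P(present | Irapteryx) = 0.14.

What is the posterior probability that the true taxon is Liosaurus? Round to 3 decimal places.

0.995

Multiply each prior by the joint likelihood of the cue pattern:
  Liosaurus: 0.70 × 0.95 × 0.64 × 0.49 = 0.20854
  Irapteryx: 0.30 × 0.08 × 0.32 × 0.14 = 0.0010752
Marginal likelihood of the evidence = 0.20962.
P(Liosaurus | evidence) = 0.20854 / 0.20962 ≈ 0.995.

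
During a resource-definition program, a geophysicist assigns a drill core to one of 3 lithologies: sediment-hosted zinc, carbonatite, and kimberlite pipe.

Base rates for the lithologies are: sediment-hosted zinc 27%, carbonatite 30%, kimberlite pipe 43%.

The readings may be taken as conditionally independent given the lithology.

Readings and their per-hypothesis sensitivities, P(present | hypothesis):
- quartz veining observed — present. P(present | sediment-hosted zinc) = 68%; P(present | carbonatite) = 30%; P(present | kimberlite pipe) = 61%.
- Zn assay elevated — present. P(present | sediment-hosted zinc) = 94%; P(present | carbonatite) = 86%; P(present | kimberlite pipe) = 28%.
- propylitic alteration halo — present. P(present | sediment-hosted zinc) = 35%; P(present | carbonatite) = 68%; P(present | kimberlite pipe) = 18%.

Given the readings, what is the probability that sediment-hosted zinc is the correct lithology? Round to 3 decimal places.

By Bayes' rule with conditional independence, the unnormalized weight for each hypothesis is prior × ∏ likelihoods:
  sediment-hosted zinc: 0.27 × 0.68 × 0.94 × 0.35 = 0.060404
  carbonatite: 0.30 × 0.30 × 0.86 × 0.68 = 0.052632
  kimberlite pipe: 0.43 × 0.61 × 0.28 × 0.18 = 0.01322
The unnormalized weights sum to 0.12626.
P(sediment-hosted zinc | evidence) = 0.060404 / 0.12626 ≈ 0.478.

0.478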